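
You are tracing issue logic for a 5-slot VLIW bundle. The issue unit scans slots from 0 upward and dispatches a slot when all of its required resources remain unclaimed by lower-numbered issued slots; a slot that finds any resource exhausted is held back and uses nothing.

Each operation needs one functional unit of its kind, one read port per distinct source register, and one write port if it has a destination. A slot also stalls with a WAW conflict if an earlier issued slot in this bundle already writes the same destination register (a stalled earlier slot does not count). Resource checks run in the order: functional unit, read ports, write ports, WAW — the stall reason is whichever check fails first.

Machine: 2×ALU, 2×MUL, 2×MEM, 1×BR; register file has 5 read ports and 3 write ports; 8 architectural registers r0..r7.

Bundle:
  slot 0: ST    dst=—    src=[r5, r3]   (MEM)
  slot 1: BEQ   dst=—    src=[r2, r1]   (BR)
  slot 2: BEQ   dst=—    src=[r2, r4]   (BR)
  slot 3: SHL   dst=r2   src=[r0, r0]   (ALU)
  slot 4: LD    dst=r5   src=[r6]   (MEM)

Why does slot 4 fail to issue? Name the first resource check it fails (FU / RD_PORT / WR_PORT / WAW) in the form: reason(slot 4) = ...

[0] MEM needs rd=2 wr=0: ok; after: ALU=2 MUL=2 MEM=1 BR=1, R=3, W=3
[1] BR needs rd=2 wr=0: ok; after: ALU=2 MUL=2 MEM=1 BR=0, R=1, W=3
[2] BR needs rd=2 wr=0: FU; after: ALU=2 MUL=2 MEM=1 BR=0, R=1, W=3
[3] ALU needs rd=1 wr=1: ok; after: ALU=1 MUL=2 MEM=1 BR=0, R=0, W=2
[4] MEM needs rd=1 wr=1: RD_PORT; after: ALU=1 MUL=2 MEM=1 BR=0, R=0, W=2

reason(slot 4) = RD_PORT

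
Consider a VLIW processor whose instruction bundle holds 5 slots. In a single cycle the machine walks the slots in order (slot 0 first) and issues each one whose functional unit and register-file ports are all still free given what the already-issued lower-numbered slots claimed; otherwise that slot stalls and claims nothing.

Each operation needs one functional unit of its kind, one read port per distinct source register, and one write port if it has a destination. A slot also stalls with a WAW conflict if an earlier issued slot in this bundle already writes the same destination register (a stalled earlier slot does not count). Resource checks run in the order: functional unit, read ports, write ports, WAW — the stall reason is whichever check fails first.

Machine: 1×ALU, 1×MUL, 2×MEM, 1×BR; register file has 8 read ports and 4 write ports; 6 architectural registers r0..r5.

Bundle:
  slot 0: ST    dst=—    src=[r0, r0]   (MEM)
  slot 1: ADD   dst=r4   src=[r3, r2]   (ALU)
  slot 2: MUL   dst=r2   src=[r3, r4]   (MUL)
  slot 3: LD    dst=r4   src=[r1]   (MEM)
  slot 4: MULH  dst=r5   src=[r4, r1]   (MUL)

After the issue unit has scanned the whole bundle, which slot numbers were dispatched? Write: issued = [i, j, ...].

  0. MEM ⇒ go  {1A/1Mu/1Ld/1B | 7r 4w}
  1. ALU→r4 ⇒ go  {0A/1Mu/1Ld/1B | 5r 3w}
  2. MUL→r2 ⇒ go  {0A/0Mu/1Ld/1B | 3r 2w}
  3. MEM→r4 ⇒ no(WAW)  {0A/0Mu/1Ld/1B | 3r 2w}
  4. MUL→r5 ⇒ no(FU)  {0A/0Mu/1Ld/1B | 3r 2w}

issued = [0, 1, 2]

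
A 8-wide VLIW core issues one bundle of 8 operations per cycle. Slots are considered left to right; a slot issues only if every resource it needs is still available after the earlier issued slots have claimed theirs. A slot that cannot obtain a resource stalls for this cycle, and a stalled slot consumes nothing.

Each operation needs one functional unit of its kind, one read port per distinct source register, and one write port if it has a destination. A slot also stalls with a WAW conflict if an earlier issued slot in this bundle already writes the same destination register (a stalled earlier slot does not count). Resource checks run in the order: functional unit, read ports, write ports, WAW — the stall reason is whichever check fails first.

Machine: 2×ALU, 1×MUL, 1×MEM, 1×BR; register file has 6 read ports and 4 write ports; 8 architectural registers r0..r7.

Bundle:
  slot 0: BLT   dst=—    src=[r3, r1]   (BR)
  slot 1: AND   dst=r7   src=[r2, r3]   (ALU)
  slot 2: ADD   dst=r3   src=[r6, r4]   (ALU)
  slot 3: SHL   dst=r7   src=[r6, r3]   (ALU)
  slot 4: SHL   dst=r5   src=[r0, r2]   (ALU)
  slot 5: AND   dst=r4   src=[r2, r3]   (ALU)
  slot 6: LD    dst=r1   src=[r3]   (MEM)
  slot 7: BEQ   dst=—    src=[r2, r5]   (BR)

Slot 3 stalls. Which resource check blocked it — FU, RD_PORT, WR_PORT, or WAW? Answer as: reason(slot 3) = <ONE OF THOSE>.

(0) want 1×BR +2rd +0wr — yes → AL2|MU1|ME1|BR0|rd4|wr4
(1) want 1×ALU +2rd +1wr — yes → AL1|MU1|ME1|BR0|rd2|wr3
(2) want 1×ALU +2rd +1wr — yes → AL0|MU1|ME1|BR0|rd0|wr2
(3) want 1×ALU +2rd +1wr — FU → AL0|MU1|ME1|BR0|rd0|wr2
(4) want 1×ALU +2rd +1wr — FU → AL0|MU1|ME1|BR0|rd0|wr2
(5) want 1×ALU +2rd +1wr — FU → AL0|MU1|ME1|BR0|rd0|wr2
(6) want 1×MEM +1rd +1wr — RD_PORT → AL0|MU1|ME1|BR0|rd0|wr2
(7) want 1×BR +2rd +0wr — FU → AL0|MU1|ME1|BR0|rd0|wr2

reason(slot 3) = FU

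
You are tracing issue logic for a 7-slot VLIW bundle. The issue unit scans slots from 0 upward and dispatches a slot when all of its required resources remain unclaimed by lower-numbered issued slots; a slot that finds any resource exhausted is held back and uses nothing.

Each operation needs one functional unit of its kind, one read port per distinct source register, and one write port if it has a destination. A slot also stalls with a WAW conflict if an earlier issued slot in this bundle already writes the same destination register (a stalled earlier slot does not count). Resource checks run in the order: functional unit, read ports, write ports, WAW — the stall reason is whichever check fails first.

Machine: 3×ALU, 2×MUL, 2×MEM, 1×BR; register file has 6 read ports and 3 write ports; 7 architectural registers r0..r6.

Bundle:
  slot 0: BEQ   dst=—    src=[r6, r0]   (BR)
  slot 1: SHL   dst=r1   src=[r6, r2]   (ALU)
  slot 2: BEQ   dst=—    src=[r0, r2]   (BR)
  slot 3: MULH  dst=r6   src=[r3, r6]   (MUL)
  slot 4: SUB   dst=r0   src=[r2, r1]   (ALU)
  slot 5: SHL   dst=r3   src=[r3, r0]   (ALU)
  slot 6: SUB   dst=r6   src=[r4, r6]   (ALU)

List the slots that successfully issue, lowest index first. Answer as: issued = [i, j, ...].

issued = [0, 1, 3]

[0] BR needs rd=2 wr=0: ok; after: ALU=3 MUL=2 MEM=2 BR=0, R=4, W=3
[1] ALU needs rd=2 wr=1: ok; after: ALU=2 MUL=2 MEM=2 BR=0, R=2, W=2
[2] BR needs rd=2 wr=0: FU; after: ALU=2 MUL=2 MEM=2 BR=0, R=2, W=2
[3] MUL needs rd=2 wr=1: ok; after: ALU=2 MUL=1 MEM=2 BR=0, R=0, W=1
[4] ALU needs rd=2 wr=1: RD_PORT; after: ALU=2 MUL=1 MEM=2 BR=0, R=0, W=1
[5] ALU needs rd=2 wr=1: RD_PORT; after: ALU=2 MUL=1 MEM=2 BR=0, R=0, W=1
[6] ALU needs rd=2 wr=1: RD_PORT; after: ALU=2 MUL=1 MEM=2 BR=0, R=0, W=1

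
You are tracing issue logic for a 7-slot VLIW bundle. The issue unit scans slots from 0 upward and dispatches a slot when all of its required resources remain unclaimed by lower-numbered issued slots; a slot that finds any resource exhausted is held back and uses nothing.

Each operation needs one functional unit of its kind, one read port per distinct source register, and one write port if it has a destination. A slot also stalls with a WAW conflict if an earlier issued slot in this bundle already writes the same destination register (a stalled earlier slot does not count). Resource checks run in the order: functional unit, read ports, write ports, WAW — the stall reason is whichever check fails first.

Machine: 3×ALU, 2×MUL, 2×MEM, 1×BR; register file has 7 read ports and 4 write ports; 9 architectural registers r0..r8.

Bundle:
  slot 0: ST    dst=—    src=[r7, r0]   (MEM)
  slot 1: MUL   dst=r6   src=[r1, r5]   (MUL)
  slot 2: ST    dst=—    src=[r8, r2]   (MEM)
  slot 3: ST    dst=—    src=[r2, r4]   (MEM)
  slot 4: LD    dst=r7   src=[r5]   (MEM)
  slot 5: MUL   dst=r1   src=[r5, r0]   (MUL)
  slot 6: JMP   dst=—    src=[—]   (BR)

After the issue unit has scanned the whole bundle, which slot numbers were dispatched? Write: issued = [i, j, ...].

[0] MEM needs rd=2 wr=0: ok; after: ALU=3 MUL=2 MEM=1 BR=1, R=5, W=4
[1] MUL needs rd=2 wr=1: ok; after: ALU=3 MUL=1 MEM=1 BR=1, R=3, W=3
[2] MEM needs rd=2 wr=0: ok; after: ALU=3 MUL=1 MEM=0 BR=1, R=1, W=3
[3] MEM needs rd=2 wr=0: FU; after: ALU=3 MUL=1 MEM=0 BR=1, R=1, W=3
[4] MEM needs rd=1 wr=1: FU; after: ALU=3 MUL=1 MEM=0 BR=1, R=1, W=3
[5] MUL needs rd=2 wr=1: RD_PORT; after: ALU=3 MUL=1 MEM=0 BR=1, R=1, W=3
[6] BR needs rd=0 wr=0: ok; after: ALU=3 MUL=1 MEM=0 BR=0, R=1, W=3

issued = [0, 1, 2, 6]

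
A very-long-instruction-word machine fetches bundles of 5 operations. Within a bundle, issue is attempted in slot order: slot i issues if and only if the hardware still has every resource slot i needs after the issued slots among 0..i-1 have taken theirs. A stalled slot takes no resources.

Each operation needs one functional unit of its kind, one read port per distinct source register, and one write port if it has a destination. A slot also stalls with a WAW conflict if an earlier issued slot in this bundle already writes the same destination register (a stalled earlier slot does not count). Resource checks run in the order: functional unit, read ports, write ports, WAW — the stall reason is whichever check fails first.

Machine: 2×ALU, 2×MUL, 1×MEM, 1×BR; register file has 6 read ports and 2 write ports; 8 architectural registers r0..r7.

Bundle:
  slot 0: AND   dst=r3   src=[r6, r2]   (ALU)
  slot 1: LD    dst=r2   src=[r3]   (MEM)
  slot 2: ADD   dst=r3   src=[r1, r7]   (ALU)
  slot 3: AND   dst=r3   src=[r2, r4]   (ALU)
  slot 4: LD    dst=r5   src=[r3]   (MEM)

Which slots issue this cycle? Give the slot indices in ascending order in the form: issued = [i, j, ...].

issued = [0, 1]

[0] ALU needs rd=2 wr=1: ok; after: ALU=1 MUL=2 MEM=1 BR=1, R=4, W=1
[1] MEM needs rd=1 wr=1: ok; after: ALU=1 MUL=2 MEM=0 BR=1, R=3, W=0
[2] ALU needs rd=2 wr=1: WR_PORT; after: ALU=1 MUL=2 MEM=0 BR=1, R=3, W=0
[3] ALU needs rd=2 wr=1: WR_PORT; after: ALU=1 MUL=2 MEM=0 BR=1, R=3, W=0
[4] MEM needs rd=1 wr=1: FU; after: ALU=1 MUL=2 MEM=0 BR=1, R=3, W=0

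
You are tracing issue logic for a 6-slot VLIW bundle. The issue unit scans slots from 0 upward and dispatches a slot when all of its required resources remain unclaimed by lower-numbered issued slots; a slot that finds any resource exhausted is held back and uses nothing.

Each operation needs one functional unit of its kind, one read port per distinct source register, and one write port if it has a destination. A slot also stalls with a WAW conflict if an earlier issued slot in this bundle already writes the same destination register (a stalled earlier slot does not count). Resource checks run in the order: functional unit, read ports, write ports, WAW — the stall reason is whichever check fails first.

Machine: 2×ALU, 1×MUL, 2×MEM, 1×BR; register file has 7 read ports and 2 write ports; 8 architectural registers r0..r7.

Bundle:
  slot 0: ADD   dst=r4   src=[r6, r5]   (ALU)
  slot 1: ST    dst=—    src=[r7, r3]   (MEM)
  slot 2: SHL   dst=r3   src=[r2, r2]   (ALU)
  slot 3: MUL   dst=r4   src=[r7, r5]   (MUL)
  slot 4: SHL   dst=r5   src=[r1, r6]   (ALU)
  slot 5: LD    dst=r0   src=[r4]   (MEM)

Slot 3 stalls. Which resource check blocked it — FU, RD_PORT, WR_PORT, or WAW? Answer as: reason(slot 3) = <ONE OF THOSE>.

reason(slot 3) = WR_PORT

#0 ALU src=r6,r5 dispatched  <A:1 Mu:1 Ld:2 B:1 rd:5 wr:1>
#1 MEM src=r7,r3 dispatched  <A:1 Mu:1 Ld:1 B:1 rd:3 wr:1>
#2 ALU src=r2,r2 dispatched  <A:0 Mu:1 Ld:1 B:1 rd:2 wr:0>
#3 MUL src=r7,r5 held:WR_PORT  <A:0 Mu:1 Ld:1 B:1 rd:2 wr:0>
#4 ALU src=r1,r6 held:FU  <A:0 Mu:1 Ld:1 B:1 rd:2 wr:0>
#5 MEM src=r4 held:WR_PORT  <A:0 Mu:1 Ld:1 B:1 rd:2 wr:0>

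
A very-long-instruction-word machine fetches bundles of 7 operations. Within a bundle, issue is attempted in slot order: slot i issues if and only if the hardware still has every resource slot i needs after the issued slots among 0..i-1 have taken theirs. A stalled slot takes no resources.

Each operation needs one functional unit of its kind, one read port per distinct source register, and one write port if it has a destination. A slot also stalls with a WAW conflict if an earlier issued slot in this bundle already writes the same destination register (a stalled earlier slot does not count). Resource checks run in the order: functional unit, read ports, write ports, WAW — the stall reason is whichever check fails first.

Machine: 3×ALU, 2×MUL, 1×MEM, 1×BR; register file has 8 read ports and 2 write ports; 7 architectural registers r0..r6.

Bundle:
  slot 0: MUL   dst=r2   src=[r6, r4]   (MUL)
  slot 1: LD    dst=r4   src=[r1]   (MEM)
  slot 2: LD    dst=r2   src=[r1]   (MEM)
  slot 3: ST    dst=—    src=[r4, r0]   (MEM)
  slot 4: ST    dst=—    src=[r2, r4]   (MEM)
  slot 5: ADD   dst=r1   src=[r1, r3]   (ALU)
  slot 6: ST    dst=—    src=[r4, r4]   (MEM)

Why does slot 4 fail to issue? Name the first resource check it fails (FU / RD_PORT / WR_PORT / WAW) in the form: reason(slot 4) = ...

  0. MUL→r2 ⇒ go  {3A/1Mu/1Ld/1B | 6r 1w}
  1. MEM→r4 ⇒ go  {3A/1Mu/0Ld/1B | 5r 0w}
  2. MEM→r2 ⇒ no(FU)  {3A/1Mu/0Ld/1B | 5r 0w}
  3. MEM ⇒ no(FU)  {3A/1Mu/0Ld/1B | 5r 0w}
  4. MEM ⇒ no(FU)  {3A/1Mu/0Ld/1B | 5r 0w}
  5. ALU→r1 ⇒ no(WR_PORT)  {3A/1Mu/0Ld/1B | 5r 0w}
  6. MEM ⇒ no(FU)  {3A/1Mu/0Ld/1B | 5r 0w}

reason(slot 4) = FU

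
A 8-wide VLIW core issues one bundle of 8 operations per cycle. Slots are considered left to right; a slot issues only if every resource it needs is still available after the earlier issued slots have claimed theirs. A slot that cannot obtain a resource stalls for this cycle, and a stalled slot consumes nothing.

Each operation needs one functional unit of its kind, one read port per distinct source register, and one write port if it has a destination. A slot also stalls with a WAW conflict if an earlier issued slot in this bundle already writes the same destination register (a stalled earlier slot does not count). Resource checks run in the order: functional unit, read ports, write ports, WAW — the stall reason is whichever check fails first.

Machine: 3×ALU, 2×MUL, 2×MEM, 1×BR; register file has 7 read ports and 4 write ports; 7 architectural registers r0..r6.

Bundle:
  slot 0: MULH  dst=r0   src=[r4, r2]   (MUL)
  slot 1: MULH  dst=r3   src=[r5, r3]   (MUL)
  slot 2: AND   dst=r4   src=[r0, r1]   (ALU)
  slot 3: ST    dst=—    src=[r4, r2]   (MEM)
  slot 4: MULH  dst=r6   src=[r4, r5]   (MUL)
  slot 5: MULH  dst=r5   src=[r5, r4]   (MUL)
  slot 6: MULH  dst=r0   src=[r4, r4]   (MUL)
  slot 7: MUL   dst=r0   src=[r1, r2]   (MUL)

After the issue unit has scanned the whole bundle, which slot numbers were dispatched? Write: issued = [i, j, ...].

issued = [0, 1, 2]

slot 0 (MUL): ISSUE — free A3,Mu1,Ld2,B1 rp5 wp3
slot 1 (MUL): ISSUE — free A3,Mu0,Ld2,B1 rp3 wp2
slot 2 (ALU): ISSUE — free A2,Mu0,Ld2,B1 rp1 wp1
slot 3 (MEM): stall RD_PORT — free A2,Mu0,Ld2,B1 rp1 wp1
slot 4 (MUL): stall FU — free A2,Mu0,Ld2,B1 rp1 wp1
slot 5 (MUL): stall FU — free A2,Mu0,Ld2,B1 rp1 wp1
slot 6 (MUL): stall FU — free A2,Mu0,Ld2,B1 rp1 wp1
slot 7 (MUL): stall FU — free A2,Mu0,Ld2,B1 rp1 wp1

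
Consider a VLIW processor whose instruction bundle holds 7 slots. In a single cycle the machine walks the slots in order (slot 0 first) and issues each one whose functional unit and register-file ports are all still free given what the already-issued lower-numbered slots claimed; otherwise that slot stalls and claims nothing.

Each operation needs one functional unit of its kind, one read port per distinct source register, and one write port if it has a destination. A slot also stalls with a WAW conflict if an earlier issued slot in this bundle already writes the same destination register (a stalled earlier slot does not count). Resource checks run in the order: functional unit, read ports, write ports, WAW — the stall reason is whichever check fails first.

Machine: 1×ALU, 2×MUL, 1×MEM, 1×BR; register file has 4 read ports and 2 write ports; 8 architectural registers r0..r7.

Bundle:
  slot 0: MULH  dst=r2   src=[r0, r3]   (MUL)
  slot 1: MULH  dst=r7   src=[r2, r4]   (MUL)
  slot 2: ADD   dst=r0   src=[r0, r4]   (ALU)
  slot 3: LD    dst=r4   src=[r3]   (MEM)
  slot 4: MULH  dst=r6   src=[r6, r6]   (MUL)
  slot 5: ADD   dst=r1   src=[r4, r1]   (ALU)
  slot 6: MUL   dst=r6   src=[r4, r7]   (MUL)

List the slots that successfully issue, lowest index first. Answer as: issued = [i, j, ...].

#0 MUL src=r0,r3 dispatched  <A:1 Mu:1 Ld:1 B:1 rd:2 wr:1>
#1 MUL src=r2,r4 dispatched  <A:1 Mu:0 Ld:1 B:1 rd:0 wr:0>
#2 ALU src=r0,r4 held:RD_PORT  <A:1 Mu:0 Ld:1 B:1 rd:0 wr:0>
#3 MEM src=r3 held:RD_PORT  <A:1 Mu:0 Ld:1 B:1 rd:0 wr:0>
#4 MUL src=r6,r6 held:FU  <A:1 Mu:0 Ld:1 B:1 rd:0 wr:0>
#5 ALU src=r4,r1 held:RD_PORT  <A:1 Mu:0 Ld:1 B:1 rd:0 wr:0>
#6 MUL src=r4,r7 held:FU  <A:1 Mu:0 Ld:1 B:1 rd:0 wr:0>

issued = [0, 1]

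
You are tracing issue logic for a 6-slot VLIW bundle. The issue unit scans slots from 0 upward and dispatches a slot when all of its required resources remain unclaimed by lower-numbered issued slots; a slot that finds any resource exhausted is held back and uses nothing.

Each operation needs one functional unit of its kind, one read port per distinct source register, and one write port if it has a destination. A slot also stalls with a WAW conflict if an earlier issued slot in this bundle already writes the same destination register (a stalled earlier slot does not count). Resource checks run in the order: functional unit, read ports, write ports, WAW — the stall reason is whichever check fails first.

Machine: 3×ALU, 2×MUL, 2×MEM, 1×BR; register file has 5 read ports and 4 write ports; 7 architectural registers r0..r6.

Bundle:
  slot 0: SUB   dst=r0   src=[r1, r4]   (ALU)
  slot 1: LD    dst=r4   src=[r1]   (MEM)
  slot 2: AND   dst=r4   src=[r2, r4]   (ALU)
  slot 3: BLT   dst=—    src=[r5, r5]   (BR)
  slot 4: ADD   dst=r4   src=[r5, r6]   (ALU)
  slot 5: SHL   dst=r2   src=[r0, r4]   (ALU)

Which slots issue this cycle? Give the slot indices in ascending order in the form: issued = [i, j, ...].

#0 ALU src=r1,r4 dispatched  <A:2 Mu:2 Ld:2 B:1 rd:3 wr:3>
#1 MEM src=r1 dispatched  <A:2 Mu:2 Ld:1 B:1 rd:2 wr:2>
#2 ALU src=r2,r4 held:WAW  <A:2 Mu:2 Ld:1 B:1 rd:2 wr:2>
#3 BR src=r5,r5 dispatched  <A:2 Mu:2 Ld:1 B:0 rd:1 wr:2>
#4 ALU src=r5,r6 held:RD_PORT  <A:2 Mu:2 Ld:1 B:0 rd:1 wr:2>
#5 ALU src=r0,r4 held:RD_PORT  <A:2 Mu:2 Ld:1 B:0 rd:1 wr:2>

issued = [0, 1, 3]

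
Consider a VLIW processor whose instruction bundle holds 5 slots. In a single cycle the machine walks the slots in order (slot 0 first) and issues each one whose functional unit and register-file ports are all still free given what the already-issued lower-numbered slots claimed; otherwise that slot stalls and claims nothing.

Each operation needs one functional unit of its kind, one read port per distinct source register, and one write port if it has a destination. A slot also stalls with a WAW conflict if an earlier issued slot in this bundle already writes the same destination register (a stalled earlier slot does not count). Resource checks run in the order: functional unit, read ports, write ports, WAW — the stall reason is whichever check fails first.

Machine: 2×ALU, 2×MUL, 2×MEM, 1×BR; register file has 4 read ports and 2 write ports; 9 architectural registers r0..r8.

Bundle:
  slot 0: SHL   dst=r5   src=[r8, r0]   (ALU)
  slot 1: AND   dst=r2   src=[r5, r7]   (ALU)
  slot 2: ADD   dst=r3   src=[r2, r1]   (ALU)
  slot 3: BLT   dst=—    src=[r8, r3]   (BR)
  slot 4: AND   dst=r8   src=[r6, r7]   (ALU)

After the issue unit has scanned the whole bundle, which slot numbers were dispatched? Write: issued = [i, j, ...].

slot 0 (ALU): ISSUE — free A1,Mu2,Ld2,B1 rp2 wp1
slot 1 (ALU): ISSUE — free A0,Mu2,Ld2,B1 rp0 wp0
slot 2 (ALU): stall FU — free A0,Mu2,Ld2,B1 rp0 wp0
slot 3 (BR): stall RD_PORT — free A0,Mu2,Ld2,B1 rp0 wp0
slot 4 (ALU): stall FU — free A0,Mu2,Ld2,B1 rp0 wp0

issued = [0, 1]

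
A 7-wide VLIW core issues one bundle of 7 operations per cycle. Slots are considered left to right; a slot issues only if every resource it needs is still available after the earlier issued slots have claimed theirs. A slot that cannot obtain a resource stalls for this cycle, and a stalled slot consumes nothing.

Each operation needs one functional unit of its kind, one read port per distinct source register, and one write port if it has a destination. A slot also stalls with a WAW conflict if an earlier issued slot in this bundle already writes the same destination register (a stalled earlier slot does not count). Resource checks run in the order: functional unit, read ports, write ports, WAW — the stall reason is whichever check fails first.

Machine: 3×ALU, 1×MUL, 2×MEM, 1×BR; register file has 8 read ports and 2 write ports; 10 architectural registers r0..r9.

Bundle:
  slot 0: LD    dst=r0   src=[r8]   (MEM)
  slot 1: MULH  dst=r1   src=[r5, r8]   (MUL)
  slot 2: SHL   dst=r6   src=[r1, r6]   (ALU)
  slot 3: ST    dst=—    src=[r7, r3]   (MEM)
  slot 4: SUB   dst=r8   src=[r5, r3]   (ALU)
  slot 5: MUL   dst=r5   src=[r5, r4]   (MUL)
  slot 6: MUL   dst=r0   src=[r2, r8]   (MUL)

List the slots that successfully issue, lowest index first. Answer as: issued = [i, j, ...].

issued = [0, 1, 3]

slot 0 (MEM): ISSUE — free A3,Mu1,Ld1,B1 rp7 wp1
slot 1 (MUL): ISSUE — free A3,Mu0,Ld1,B1 rp5 wp0
slot 2 (ALU): stall WR_PORT — free A3,Mu0,Ld1,B1 rp5 wp0
slot 3 (MEM): ISSUE — free A3,Mu0,Ld0,B1 rp3 wp0
slot 4 (ALU): stall WR_PORT — free A3,Mu0,Ld0,B1 rp3 wp0
slot 5 (MUL): stall FU — free A3,Mu0,Ld0,B1 rp3 wp0
slot 6 (MUL): stall FU — free A3,Mu0,Ld0,B1 rp3 wp0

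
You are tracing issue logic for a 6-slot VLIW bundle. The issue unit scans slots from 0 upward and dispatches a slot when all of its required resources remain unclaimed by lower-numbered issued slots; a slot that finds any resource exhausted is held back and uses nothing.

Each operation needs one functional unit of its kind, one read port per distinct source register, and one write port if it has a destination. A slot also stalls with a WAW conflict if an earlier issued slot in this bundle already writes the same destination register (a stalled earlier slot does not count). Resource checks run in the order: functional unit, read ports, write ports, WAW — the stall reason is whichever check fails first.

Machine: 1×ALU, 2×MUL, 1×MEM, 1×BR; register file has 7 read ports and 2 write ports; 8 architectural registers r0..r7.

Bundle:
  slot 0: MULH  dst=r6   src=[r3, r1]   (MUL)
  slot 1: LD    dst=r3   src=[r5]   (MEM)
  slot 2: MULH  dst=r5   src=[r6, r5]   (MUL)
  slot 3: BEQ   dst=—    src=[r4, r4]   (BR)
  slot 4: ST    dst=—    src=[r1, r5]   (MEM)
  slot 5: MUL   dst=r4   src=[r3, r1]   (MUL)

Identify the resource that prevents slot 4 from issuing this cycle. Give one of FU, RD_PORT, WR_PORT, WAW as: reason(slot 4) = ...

reason(slot 4) = FU

[0] MUL needs rd=2 wr=1: ok; after: ALU=1 MUL=1 MEM=1 BR=1, R=5, W=1
[1] MEM needs rd=1 wr=1: ok; after: ALU=1 MUL=1 MEM=0 BR=1, R=4, W=0
[2] MUL needs rd=2 wr=1: WR_PORT; after: ALU=1 MUL=1 MEM=0 BR=1, R=4, W=0
[3] BR needs rd=1 wr=0: ok; after: ALU=1 MUL=1 MEM=0 BR=0, R=3, W=0
[4] MEM needs rd=2 wr=0: FU; after: ALU=1 MUL=1 MEM=0 BR=0, R=3, W=0
[5] MUL needs rd=2 wr=1: WR_PORT; after: ALU=1 MUL=1 MEM=0 BR=0, R=3, W=0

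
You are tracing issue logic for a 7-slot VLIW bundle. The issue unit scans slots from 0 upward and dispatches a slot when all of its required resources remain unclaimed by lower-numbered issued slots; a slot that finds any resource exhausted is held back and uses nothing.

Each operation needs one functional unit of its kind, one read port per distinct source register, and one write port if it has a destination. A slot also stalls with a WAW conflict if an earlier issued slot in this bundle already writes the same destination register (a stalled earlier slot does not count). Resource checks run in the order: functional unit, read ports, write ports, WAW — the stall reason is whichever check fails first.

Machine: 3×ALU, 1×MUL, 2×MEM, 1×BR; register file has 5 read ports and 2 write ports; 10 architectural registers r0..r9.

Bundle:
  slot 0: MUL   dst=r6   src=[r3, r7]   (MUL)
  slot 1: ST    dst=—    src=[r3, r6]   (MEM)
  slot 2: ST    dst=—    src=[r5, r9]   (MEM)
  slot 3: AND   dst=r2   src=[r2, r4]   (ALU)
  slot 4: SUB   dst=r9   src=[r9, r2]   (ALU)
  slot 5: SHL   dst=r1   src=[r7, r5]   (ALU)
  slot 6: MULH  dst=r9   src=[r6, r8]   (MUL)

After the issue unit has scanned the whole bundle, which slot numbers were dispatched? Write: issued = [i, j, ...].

(0) want 1×MUL +2rd +1wr — yes → AL3|MU0|ME2|BR1|rd3|wr1
(1) want 1×MEM +2rd +0wr — yes → AL3|MU0|ME1|BR1|rd1|wr1
(2) want 1×MEM +2rd +0wr — RD_PORT → AL3|MU0|ME1|BR1|rd1|wr1
(3) want 1×ALU +2rd +1wr — RD_PORT → AL3|MU0|ME1|BR1|rd1|wr1
(4) want 1×ALU +2rd +1wr — RD_PORT → AL3|MU0|ME1|BR1|rd1|wr1
(5) want 1×ALU +2rd +1wr — RD_PORT → AL3|MU0|ME1|BR1|rd1|wr1
(6) want 1×MUL +2rd +1wr — FU → AL3|MU0|ME1|BR1|rd1|wr1

issued = [0, 1]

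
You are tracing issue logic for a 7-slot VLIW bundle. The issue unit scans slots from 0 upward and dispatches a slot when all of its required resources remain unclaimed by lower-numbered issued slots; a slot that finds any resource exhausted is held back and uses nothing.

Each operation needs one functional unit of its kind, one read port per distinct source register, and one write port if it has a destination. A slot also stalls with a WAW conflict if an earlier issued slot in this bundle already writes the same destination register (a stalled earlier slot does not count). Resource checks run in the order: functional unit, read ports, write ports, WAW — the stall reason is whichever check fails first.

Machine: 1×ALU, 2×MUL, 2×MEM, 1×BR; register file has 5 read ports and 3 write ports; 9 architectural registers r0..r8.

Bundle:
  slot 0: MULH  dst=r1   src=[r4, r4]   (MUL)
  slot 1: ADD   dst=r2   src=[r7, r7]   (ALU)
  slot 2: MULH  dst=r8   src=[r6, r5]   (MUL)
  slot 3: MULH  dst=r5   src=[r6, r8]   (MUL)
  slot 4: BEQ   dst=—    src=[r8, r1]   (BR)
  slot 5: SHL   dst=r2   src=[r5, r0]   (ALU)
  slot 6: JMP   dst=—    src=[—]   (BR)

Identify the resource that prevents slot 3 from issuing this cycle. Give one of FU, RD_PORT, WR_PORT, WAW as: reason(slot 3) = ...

#0 MUL src=r4,r4 dispatched  <A:1 Mu:1 Ld:2 B:1 rd:4 wr:2>
#1 ALU src=r7,r7 dispatched  <A:0 Mu:1 Ld:2 B:1 rd:3 wr:1>
#2 MUL src=r6,r5 dispatched  <A:0 Mu:0 Ld:2 B:1 rd:1 wr:0>
#3 MUL src=r6,r8 held:FU  <A:0 Mu:0 Ld:2 B:1 rd:1 wr:0>
#4 BR src=r8,r1 held:RD_PORT  <A:0 Mu:0 Ld:2 B:1 rd:1 wr:0>
#5 ALU src=r5,r0 held:FU  <A:0 Mu:0 Ld:2 B:1 rd:1 wr:0>
#6 BR src=- dispatched  <A:0 Mu:0 Ld:2 B:0 rd:1 wr:0>

reason(slot 3) = FU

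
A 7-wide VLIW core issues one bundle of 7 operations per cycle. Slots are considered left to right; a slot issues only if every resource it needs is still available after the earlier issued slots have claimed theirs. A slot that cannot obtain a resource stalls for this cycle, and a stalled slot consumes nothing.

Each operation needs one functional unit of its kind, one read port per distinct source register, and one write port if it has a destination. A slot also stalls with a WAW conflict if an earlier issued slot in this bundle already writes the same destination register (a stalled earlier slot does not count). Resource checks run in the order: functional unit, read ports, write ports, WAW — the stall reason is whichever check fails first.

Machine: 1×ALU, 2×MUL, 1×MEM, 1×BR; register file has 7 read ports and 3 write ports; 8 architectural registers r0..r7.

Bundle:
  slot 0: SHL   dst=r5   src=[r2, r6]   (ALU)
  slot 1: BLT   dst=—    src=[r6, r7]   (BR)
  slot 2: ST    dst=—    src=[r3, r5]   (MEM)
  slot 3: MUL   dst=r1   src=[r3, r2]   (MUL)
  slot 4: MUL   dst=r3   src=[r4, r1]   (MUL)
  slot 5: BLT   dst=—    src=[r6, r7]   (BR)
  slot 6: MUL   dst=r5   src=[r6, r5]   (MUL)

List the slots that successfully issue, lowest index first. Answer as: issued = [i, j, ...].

issued = [0, 1, 2]

#0 ALU src=r2,r6 dispatched  <A:0 Mu:2 Ld:1 B:1 rd:5 wr:2>
#1 BR src=r6,r7 dispatched  <A:0 Mu:2 Ld:1 B:0 rd:3 wr:2>
#2 MEM src=r3,r5 dispatched  <A:0 Mu:2 Ld:0 B:0 rd:1 wr:2>
#3 MUL src=r3,r2 held:RD_PORT  <A:0 Mu:2 Ld:0 B:0 rd:1 wr:2>
#4 MUL src=r4,r1 held:RD_PORT  <A:0 Mu:2 Ld:0 B:0 rd:1 wr:2>
#5 BR src=r6,r7 held:FU  <A:0 Mu:2 Ld:0 B:0 rd:1 wr:2>
#6 MUL src=r6,r5 held:RD_PORT  <A:0 Mu:2 Ld:0 B:0 rd:1 wr:2>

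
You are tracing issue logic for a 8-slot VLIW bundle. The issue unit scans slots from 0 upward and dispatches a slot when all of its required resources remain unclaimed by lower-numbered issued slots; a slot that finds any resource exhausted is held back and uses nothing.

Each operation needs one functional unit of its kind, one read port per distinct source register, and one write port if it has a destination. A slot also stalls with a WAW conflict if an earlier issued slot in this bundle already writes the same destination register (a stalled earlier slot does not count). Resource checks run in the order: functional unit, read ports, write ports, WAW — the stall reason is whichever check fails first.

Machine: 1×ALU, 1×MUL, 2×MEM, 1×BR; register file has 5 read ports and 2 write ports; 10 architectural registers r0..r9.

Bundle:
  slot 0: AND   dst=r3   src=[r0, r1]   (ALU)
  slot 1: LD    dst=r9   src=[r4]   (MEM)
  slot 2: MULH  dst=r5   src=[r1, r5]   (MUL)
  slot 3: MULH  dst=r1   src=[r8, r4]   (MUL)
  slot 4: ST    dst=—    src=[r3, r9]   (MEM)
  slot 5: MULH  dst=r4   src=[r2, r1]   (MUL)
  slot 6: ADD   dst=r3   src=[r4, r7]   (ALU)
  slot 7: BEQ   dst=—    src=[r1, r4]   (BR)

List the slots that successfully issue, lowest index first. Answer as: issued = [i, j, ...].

issued = [0, 1, 4]

  0. ALU→r3 ⇒ go  {0A/1Mu/2Ld/1B | 3r 1w}
  1. MEM→r9 ⇒ go  {0A/1Mu/1Ld/1B | 2r 0w}
  2. MUL→r5 ⇒ no(WR_PORT)  {0A/1Mu/1Ld/1B | 2r 0w}
  3. MUL→r1 ⇒ no(WR_PORT)  {0A/1Mu/1Ld/1B | 2r 0w}
  4. MEM ⇒ go  {0A/1Mu/0Ld/1B | 0r 0w}
  5. MUL→r4 ⇒ no(RD_PORT)  {0A/1Mu/0Ld/1B | 0r 0w}
  6. ALU→r3 ⇒ no(FU)  {0A/1Mu/0Ld/1B | 0r 0w}
  7. BR ⇒ no(RD_PORT)  {0A/1Mu/0Ld/1B | 0r 0w}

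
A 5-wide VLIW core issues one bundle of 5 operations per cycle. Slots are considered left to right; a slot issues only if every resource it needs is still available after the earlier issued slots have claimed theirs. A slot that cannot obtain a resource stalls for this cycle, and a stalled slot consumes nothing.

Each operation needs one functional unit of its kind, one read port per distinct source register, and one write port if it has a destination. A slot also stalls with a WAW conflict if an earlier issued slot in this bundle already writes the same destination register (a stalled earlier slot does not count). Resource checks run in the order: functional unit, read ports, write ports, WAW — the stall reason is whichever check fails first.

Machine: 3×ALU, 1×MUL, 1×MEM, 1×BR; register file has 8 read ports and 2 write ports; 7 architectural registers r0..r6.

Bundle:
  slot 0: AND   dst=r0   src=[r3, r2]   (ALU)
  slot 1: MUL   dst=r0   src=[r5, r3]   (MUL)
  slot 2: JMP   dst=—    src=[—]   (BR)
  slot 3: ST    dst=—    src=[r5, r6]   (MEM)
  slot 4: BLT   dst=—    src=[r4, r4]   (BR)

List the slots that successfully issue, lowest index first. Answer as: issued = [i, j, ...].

[0] ALU needs rd=2 wr=1: ok; after: ALU=2 MUL=1 MEM=1 BR=1, R=6, W=1
[1] MUL needs rd=2 wr=1: WAW; after: ALU=2 MUL=1 MEM=1 BR=1, R=6, W=1
[2] BR needs rd=0 wr=0: ok; after: ALU=2 MUL=1 MEM=1 BR=0, R=6, W=1
[3] MEM needs rd=2 wr=0: ok; after: ALU=2 MUL=1 MEM=0 BR=0, R=4, W=1
[4] BR needs rd=1 wr=0: FU; after: ALU=2 MUL=1 MEM=0 BR=0, R=4, W=1

issued = [0, 2, 3]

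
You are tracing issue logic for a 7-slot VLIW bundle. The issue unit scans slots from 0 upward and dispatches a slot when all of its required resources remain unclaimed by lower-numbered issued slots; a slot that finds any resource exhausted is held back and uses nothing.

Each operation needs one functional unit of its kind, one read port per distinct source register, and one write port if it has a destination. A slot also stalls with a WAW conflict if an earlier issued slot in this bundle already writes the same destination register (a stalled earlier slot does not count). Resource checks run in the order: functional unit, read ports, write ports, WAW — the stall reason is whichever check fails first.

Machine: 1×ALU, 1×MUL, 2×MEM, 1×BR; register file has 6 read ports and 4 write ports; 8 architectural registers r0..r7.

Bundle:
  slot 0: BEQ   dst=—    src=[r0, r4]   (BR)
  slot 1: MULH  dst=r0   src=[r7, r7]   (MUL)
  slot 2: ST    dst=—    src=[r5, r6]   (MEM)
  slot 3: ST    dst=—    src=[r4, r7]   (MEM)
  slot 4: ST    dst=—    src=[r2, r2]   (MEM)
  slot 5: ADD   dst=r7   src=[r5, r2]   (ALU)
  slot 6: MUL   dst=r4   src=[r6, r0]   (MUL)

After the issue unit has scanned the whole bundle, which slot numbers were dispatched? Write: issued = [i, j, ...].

#0 BR src=r0,r4 dispatched  <A:1 Mu:1 Ld:2 B:0 rd:4 wr:4>
#1 MUL src=r7,r7 dispatched  <A:1 Mu:0 Ld:2 B:0 rd:3 wr:3>
#2 MEM src=r5,r6 dispatched  <A:1 Mu:0 Ld:1 B:0 rd:1 wr:3>
#3 MEM src=r4,r7 held:RD_PORT  <A:1 Mu:0 Ld:1 B:0 rd:1 wr:3>
#4 MEM src=r2,r2 dispatched  <A:1 Mu:0 Ld:0 B:0 rd:0 wr:3>
#5 ALU src=r5,r2 held:RD_PORT  <A:1 Mu:0 Ld:0 B:0 rd:0 wr:3>
#6 MUL src=r6,r0 held:FU  <A:1 Mu:0 Ld:0 B:0 rd:0 wr:3>

issued = [0, 1, 2, 4]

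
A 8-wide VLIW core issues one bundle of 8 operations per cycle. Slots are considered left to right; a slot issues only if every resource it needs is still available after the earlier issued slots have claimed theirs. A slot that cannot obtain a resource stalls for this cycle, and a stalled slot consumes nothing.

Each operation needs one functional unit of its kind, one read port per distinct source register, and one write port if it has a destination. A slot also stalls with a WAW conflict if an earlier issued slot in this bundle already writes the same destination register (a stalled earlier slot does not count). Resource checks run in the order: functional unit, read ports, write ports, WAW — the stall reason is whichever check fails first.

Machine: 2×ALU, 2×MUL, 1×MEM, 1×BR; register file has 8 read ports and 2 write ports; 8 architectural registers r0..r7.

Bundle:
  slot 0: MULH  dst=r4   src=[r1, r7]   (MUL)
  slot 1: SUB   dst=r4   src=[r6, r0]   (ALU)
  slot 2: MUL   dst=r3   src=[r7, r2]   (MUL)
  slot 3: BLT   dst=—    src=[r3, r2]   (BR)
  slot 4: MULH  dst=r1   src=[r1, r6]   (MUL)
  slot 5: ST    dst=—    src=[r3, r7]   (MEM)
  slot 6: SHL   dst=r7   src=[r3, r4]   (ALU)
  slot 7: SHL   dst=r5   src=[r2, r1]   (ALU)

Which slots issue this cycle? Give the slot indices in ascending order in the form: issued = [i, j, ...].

issued = [0, 2, 3, 5]

(0) want 1×MUL +2rd +1wr — yes → AL2|MU1|ME1|BR1|rd6|wr1
(1) want 1×ALU +2rd +1wr — WAW → AL2|MU1|ME1|BR1|rd6|wr1
(2) want 1×MUL +2rd +1wr — yes → AL2|MU0|ME1|BR1|rd4|wr0
(3) want 1×BR +2rd +0wr — yes → AL2|MU0|ME1|BR0|rd2|wr0
(4) want 1×MUL +2rd +1wr — FU → AL2|MU0|ME1|BR0|rd2|wr0
(5) want 1×MEM +2rd +0wr — yes → AL2|MU0|ME0|BR0|rd0|wr0
(6) want 1×ALU +2rd +1wr — RD_PORT → AL2|MU0|ME0|BR0|rd0|wr0
(7) want 1×ALU +2rd +1wr — RD_PORT → AL2|MU0|ME0|BR0|rd0|wr0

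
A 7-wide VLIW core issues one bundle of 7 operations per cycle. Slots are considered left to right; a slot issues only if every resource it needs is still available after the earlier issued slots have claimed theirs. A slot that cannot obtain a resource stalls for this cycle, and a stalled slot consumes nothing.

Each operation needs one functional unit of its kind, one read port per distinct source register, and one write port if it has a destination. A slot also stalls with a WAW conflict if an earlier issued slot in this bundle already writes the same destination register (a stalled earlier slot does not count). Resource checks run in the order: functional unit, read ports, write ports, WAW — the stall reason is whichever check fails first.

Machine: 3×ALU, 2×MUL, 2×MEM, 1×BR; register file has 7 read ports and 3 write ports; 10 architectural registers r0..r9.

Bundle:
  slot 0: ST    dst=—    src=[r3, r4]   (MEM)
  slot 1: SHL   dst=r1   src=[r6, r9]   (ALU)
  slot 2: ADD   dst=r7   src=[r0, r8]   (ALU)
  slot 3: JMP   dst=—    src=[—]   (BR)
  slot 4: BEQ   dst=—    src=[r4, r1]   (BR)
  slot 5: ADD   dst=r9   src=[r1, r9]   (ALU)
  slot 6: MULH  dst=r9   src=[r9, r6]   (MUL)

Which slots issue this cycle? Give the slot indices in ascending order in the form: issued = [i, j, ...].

[0] MEM needs rd=2 wr=0: ok; after: ALU=3 MUL=2 MEM=1 BR=1, R=5, W=3
[1] ALU needs rd=2 wr=1: ok; after: ALU=2 MUL=2 MEM=1 BR=1, R=3, W=2
[2] ALU needs rd=2 wr=1: ok; after: ALU=1 MUL=2 MEM=1 BR=1, R=1, W=1
[3] BR needs rd=0 wr=0: ok; after: ALU=1 MUL=2 MEM=1 BR=0, R=1, W=1
[4] BR needs rd=2 wr=0: FU; after: ALU=1 MUL=2 MEM=1 BR=0, R=1, W=1
[5] ALU needs rd=2 wr=1: RD_PORT; after: ALU=1 MUL=2 MEM=1 BR=0, R=1, W=1
[6] MUL needs rd=2 wr=1: RD_PORT; after: ALU=1 MUL=2 MEM=1 BR=0, R=1, W=1

issued = [0, 1, 2, 3]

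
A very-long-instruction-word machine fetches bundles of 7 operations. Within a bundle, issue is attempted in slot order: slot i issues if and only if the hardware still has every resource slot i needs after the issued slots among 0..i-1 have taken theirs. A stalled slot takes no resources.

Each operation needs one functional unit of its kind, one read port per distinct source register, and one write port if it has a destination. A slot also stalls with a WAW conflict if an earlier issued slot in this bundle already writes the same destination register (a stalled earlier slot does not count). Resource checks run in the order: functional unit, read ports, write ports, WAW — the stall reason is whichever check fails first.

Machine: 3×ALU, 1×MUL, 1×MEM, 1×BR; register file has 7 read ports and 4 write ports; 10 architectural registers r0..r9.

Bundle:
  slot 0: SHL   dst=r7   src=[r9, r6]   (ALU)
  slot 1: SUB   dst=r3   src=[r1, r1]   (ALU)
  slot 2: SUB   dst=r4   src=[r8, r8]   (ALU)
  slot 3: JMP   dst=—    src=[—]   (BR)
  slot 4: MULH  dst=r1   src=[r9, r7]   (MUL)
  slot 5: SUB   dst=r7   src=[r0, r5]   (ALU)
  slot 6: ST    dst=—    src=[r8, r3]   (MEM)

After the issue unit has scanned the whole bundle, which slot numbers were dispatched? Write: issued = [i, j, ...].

issued = [0, 1, 2, 3, 4]

[0] ALU needs rd=2 wr=1: ok; after: ALU=2 MUL=1 MEM=1 BR=1, R=5, W=3
[1] ALU needs rd=1 wr=1: ok; after: ALU=1 MUL=1 MEM=1 BR=1, R=4, W=2
[2] ALU needs rd=1 wr=1: ok; after: ALU=0 MUL=1 MEM=1 BR=1, R=3, W=1
[3] BR needs rd=0 wr=0: ok; after: ALU=0 MUL=1 MEM=1 BR=0, R=3, W=1
[4] MUL needs rd=2 wr=1: ok; after: ALU=0 MUL=0 MEM=1 BR=0, R=1, W=0
[5] ALU needs rd=2 wr=1: FU; after: ALU=0 MUL=0 MEM=1 BR=0, R=1, W=0
[6] MEM needs rd=2 wr=0: RD_PORT; after: ALU=0 MUL=0 MEM=1 BR=0, R=1, W=0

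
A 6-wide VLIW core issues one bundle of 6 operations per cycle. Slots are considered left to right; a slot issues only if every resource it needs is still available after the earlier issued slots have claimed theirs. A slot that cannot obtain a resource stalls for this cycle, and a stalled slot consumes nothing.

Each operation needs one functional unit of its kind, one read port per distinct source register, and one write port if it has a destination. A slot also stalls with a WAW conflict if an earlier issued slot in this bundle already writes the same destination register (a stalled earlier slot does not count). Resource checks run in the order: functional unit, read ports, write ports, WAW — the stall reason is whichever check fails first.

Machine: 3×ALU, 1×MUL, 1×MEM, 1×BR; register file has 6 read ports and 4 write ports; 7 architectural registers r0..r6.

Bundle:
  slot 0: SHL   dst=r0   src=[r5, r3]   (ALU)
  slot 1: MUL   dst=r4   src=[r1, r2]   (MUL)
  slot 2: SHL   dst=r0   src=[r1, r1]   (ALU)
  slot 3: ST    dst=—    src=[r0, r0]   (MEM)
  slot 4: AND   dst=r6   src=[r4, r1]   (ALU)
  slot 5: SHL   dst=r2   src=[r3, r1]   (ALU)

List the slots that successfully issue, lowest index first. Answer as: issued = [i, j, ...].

issued = [0, 1, 3]

(0) want 1×ALU +2rd +1wr — yes → AL2|MU1|ME1|BR1|rd4|wr3
(1) want 1×MUL +2rd +1wr — yes → AL2|MU0|ME1|BR1|rd2|wr2
(2) want 1×ALU +1rd +1wr — WAW → AL2|MU0|ME1|BR1|rd2|wr2
(3) want 1×MEM +1rd +0wr — yes → AL2|MU0|ME0|BR1|rd1|wr2
(4) want 1×ALU +2rd +1wr — RD_PORT → AL2|MU0|ME0|BR1|rd1|wr2
(5) want 1×ALU +2rd +1wr — RD_PORT → AL2|MU0|ME0|BR1|rd1|wr2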